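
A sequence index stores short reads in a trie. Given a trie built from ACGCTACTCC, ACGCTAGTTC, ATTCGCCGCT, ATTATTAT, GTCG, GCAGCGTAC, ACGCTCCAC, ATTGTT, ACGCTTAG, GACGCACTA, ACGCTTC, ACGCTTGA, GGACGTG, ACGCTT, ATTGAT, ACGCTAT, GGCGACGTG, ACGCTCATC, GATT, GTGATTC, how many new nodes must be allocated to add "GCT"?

1

"GC" is already a path in the trie; the remaining "T" must be added.
New nodes needed: |"GCT"| − 2 = 3 − 2 = 1.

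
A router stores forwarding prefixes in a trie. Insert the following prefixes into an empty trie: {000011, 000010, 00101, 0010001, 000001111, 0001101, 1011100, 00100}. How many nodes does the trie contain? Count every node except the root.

29

Trace insertions, counting only characters that open a new branch:
  "000011" → 6 new (0, 0, 0, 0, 1, 1)
  "000010" → prefix "00001" already present; 1 new (0)
  "00101" → prefix "00" already present; 3 new (1, 0, 1)
  "0010001" → prefix "0010" already present; 3 new (0, 0, 1)
  "000001111" → prefix "0000" already present; 5 new (0, 1, 1, 1, 1)
  "0001101" → prefix "000" already present; 4 new (1, 1, 0, 1)
  "1011100" → 7 new (1, 0, 1, 1, 1, 0, 0)
  "00100" → prefix "00100" already present; 0 new (none)
Total nodes = 6 + 1 + 3 + 3 + 5 + 4 + 7 + 0 = 29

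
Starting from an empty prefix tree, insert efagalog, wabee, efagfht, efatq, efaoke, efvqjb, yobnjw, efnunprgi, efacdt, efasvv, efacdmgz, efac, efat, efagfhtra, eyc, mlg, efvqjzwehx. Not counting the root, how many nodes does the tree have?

59

Count nodes per top-level branch (shared prefixes stored once):
  'e'-branch (efac, efacdmgz, efacdt, efagalog, efagfht, efagfhtra, efaoke, efasvv, efat, efatq, efnunprgi, efvqjb, efvqjzwehx, eyc): 45 nodes
  'm'-branch (mlg): 3 nodes
  'w'-branch (wabee): 5 nodes
  'y'-branch (yobnjw): 6 nodes
Sum: 59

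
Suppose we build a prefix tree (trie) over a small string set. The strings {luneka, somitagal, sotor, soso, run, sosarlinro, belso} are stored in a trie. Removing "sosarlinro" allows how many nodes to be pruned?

7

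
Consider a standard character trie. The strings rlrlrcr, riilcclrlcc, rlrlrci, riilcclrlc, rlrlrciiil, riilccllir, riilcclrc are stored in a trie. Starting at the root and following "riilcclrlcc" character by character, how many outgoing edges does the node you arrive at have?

Walk "riilcclrlcc" from the root, arriving at one node.
No stored string extends past "riilcclrlcc".
That node has 0 child edges.

0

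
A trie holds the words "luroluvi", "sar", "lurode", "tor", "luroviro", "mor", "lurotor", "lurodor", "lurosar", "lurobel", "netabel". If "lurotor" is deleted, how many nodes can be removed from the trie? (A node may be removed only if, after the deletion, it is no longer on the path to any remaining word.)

After clearing the end-marker at "lurotor", prune upward until reaching a node still needed by another word.
The suffix "tor" (3 nodes) is used only by "lurotor"; the node for "luro" still has the child "l", so pruning stops there.
Nodes removed: 3

3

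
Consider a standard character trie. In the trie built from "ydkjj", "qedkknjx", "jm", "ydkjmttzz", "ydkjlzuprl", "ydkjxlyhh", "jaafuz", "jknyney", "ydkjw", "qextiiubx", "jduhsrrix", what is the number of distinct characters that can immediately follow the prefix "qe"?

Follow the path "qe" to its node, then look at its outgoing edges.
Characters that immediately follow "qe" among the stored strings: {d, x}.
That node has 2 child edges.

2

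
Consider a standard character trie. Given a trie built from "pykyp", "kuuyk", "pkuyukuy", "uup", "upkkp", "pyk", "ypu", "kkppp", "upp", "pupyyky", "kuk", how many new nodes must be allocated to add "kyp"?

"k" is already a path in the trie; the remaining "yp" must be added.
New nodes needed: |"kyp"| − 1 = 3 − 1 = 2.

2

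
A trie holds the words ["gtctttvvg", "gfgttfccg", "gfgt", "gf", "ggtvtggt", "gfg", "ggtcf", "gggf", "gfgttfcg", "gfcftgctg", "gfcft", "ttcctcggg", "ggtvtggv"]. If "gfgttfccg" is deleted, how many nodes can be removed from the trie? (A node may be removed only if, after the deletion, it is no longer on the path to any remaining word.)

2

Walk "gfgttfccg" from the leaf back toward the root, removing each node that no remaining word uses.
The suffix "cg" (2 nodes) is used only by "gfgttfccg"; the node for "gfgttfc" still has the child "g", so pruning stops there.
Nodes removed: 2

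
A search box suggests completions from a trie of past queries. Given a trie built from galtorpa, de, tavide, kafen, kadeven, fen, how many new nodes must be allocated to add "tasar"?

The longest prefix of "tasar" already in the trie is "ta" (length 2).
New nodes needed: |"tasar"| − 2 = 5 − 2 = 3.

3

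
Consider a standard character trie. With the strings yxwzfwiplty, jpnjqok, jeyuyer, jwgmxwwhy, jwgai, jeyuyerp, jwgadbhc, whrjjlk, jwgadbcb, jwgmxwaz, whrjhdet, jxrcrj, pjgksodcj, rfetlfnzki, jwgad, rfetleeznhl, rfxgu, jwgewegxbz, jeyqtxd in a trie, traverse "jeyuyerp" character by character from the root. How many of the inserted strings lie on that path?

2

Check each prefix of "jeyuyerp" against the stored set — each match is an end-marker on the path.
Prefixes of the query that are stored words: "jeyuyer", "jeyuyerp"
Count: 2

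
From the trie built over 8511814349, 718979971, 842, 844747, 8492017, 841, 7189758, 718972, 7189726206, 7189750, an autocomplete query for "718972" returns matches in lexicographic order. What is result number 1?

DFS of the "718972" subtree visits, in order: "718972", "7189726206"
Position 1: 718972

718972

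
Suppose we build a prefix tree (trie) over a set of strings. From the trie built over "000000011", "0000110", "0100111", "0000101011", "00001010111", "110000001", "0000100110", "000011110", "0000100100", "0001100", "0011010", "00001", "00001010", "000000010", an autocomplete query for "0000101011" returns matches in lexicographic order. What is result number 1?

0000101011

Words with prefix "0000101011", in lexicographic order: "0000101011", "00001010111"
The 1st is 0000101011.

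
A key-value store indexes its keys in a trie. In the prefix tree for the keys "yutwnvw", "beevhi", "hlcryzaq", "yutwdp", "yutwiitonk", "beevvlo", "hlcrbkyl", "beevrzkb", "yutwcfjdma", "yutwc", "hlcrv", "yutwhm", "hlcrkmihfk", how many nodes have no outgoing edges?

Leaves are exactly the stored words that no other stored word extends.
Those words: "beevhi", "beevrzkb", "beevvlo", "hlcrbkyl", "hlcrkmihfk", "hlcrv", "hlcryzaq", "yutwcfjdma", "yutwdp", "yutwhm", "yutwiitonk", "yutwnvw"
Leaf count: 12

12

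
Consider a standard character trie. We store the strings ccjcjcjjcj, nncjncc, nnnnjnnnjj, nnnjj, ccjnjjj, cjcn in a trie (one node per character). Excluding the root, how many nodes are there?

34

Insert word by word; a character creates a node only if that edge doesn't already exist:
  "ccjcjcjjcj" → 10 new (c, c, j, c, j, c, j, j, c, j)
  "nncjncc" → 7 new (n, n, c, j, n, c, c)
  "nnnnjnnnjj" → prefix "nn" already present; 8 new (n, n, j, n, n, n, j, j)
  "nnnjj" → prefix "nnn" already present; 2 new (j, j)
  "ccjnjjj" → prefix "ccj" already present; 4 new (n, j, j, j)
  "cjcn" → prefix "c" already present; 3 new (j, c, n)
Total nodes = 10 + 7 + 8 + 2 + 4 + 3 = 34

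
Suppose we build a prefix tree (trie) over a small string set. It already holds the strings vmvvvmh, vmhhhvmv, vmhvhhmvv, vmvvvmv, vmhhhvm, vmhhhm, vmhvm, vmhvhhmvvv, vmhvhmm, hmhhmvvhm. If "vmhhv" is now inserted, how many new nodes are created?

"vmhh" is already a path in the trie; the remaining "v" must be added.
So 5 − 4 = 1 new nodes.

1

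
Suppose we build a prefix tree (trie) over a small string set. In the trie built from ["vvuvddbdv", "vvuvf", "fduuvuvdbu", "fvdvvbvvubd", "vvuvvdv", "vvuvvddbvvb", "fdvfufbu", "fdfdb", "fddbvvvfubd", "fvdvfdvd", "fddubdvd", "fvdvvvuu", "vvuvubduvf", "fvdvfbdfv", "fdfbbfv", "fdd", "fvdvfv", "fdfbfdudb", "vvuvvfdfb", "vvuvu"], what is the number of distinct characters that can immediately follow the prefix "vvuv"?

4

The children of the "vvuv" node are the distinct next characters among strings starting with "vvuv".
Characters that immediately follow "vvuv" among the stored strings: {d, f, u, v}.
That node has 4 child edges.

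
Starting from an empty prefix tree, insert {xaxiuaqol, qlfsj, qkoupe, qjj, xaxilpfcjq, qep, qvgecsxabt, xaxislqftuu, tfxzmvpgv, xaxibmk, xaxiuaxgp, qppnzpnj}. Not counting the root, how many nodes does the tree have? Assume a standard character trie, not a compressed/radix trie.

67

Insert word by word; a character creates a node only if that edge doesn't already exist:
  "xaxiuaqol" → 9 new (x, a, x, i, u, a, q, o, l)
  "qlfsj" → 5 new (q, l, f, s, j)
  "qkoupe" → prefix "q" already present; 5 new (k, o, u, p, e)
  "qjj" → prefix "q" already present; 2 new (j, j)
  "xaxilpfcjq" → prefix "xaxi" already present; 6 new (l, p, f, c, j, q)
  "qep" → prefix "q" already present; 2 new (e, p)
  "qvgecsxabt" → prefix "q" already present; 9 new (v, g, e, c, s, x, a, b, t)
  "xaxislqftuu" → prefix "xaxi" already present; 7 new (s, l, q, f, t, u, u)
  "tfxzmvpgv" → 9 new (t, f, x, z, m, v, p, g, v)
  "xaxibmk" → prefix "xaxi" already present; 3 new (b, m, k)
  "xaxiuaxgp" → prefix "xaxiua" already present; 3 new (x, g, p)
  "qppnzpnj" → prefix "q" already present; 7 new (p, p, n, z, p, n, j)
Total nodes = 9 + 5 + 5 + 2 + 6 + 2 + 9 + 7 + 9 + 3 + 3 + 7 = 67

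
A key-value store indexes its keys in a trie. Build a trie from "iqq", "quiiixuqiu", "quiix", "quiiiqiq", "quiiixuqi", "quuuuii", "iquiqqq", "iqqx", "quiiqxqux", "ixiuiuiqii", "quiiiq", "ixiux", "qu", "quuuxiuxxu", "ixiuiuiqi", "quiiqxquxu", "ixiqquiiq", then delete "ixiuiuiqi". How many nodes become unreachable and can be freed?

Walk "ixiuiuiqi" from the leaf back toward the root, removing each node that no remaining word uses.
Every node on "ixiuiuiqi" is still needed (e.g. by "ixiuiuiqii"), so nothing is freed.
Nodes removed: 0

0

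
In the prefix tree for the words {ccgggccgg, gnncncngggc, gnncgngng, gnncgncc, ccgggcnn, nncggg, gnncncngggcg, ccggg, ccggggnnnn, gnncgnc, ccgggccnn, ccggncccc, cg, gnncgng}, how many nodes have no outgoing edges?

10

Leaves are exactly the stored words that no other stored word extends.
Those words: "ccgggccgg", "ccgggccnn", "ccgggcnn", "ccggggnnnn", "ccggncccc", "cg", "gnncgncc", "gnncgngng", "gnncncngggcg", "nncggg"
Leaf count: 10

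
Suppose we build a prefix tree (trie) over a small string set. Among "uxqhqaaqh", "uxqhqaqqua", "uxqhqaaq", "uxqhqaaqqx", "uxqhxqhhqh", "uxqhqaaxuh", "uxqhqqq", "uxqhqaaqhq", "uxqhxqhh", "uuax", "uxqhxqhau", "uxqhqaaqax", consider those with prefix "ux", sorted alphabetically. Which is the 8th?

uxqhqqq

Filter for "ux…" and sort: "uxqhqaaq", "uxqhqaaqax", "uxqhqaaqh", "uxqhqaaqhq", "uxqhqaaqqx", "uxqhqaaxuh", "uxqhqaqqua", "uxqhqqq", "uxqhxqhau", "uxqhxqhh", "uxqhxqhhqh"
The 8th is uxqhqqq.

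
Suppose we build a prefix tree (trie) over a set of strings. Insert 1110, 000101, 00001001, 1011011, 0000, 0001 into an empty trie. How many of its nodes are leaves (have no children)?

A leaf is a node with no children — equivalently, the end of a word that is not a proper prefix of any other stored word.
Those words: "00001001", "000101", "1011011", "1110"
Leaf count: 4

4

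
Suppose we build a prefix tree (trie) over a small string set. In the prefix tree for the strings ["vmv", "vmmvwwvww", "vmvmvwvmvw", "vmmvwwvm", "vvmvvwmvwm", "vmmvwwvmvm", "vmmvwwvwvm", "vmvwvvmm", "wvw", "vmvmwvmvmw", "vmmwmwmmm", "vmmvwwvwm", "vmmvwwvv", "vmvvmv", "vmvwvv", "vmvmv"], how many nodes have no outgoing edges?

Leaves are exactly the stored words that no other stored word extends.
Those words: "vmmvwwvmvm", "vmmvwwvv", "vmmvwwvwm", "vmmvwwvwvm", "vmmvwwvww", "vmmwmwmmm", "vmvmvwvmvw", "vmvmwvmvmw", "vmvvmv", "vmvwvvmm", "vvmvvwmvwm", "wvw"
Leaf count: 12

12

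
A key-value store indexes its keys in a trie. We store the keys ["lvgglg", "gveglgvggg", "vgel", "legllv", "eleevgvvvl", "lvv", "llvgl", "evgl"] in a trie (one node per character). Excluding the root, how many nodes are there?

43

For each word, the new-node count is its length minus the longest prefix already in the trie:
  "lvgglg" → 6 new (l, v, g, g, l, g)
  "gveglgvggg" → 10 new (g, v, e, g, l, g, v, g, g, g)
  "vgel" → 4 new (v, g, e, l)
  "legllv" → prefix "l" already present; 5 new (e, g, l, l, v)
  "eleevgvvvl" → 10 new (e, l, e, e, v, g, v, v, v, l)
  "lvv" → prefix "lv" already present; 1 new (v)
  "llvgl" → prefix "l" already present; 4 new (l, v, g, l)
  "evgl" → prefix "e" already present; 3 new (v, g, l)
Total nodes = 6 + 10 + 4 + 5 + 10 + 1 + 4 + 3 = 43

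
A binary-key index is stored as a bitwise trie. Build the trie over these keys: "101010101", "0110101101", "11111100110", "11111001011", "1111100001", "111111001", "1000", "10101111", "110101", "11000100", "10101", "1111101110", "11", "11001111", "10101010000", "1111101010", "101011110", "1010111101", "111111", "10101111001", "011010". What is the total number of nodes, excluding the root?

70

For each word, the new-node count is its length minus the longest prefix already in the trie:
  "101010101" → 9 new (1, 0, 1, 0, 1, 0, 1, 0, 1)
  "0110101101" → 10 new (0, 1, 1, 0, 1, 0, 1, 1, 0, 1)
  "11111100110" → prefix "1" already present; 10 new (1, 1, 1, 1, 1, 0, 0, 1, 1, 0)
  "11111001011" → prefix "11111" already present; 6 new (0, 0, 1, 0, 1, 1)
  "1111100001" → prefix "1111100" already present; 3 new (0, 0, 1)
  "111111001" → prefix "111111001" already present; 0 new (none)
  "1000" → prefix "10" already present; 2 new (0, 0)
  "10101111" → prefix "10101" already present; 3 new (1, 1, 1)
  "110101" → prefix "11" already present; 4 new (0, 1, 0, 1)
  "11000100" → prefix "110" already present; 5 new (0, 0, 1, 0, 0)
  "10101" → prefix "10101" already present; 0 new (none)
  "1111101110" → prefix "111110" already present; 4 new (1, 1, 1, 0)
  "11" → prefix "11" already present; 0 new (none)
  "11001111" → prefix "1100" already present; 4 new (1, 1, 1, 1)
  "10101010000" → prefix "10101010" already present; 3 new (0, 0, 0)
  "1111101010" → prefix "1111101" already present; 3 new (0, 1, 0)
  "101011110" → prefix "10101111" already present; 1 new (0)
  "1010111101" → prefix "101011110" already present; 1 new (1)
  "111111" → prefix "111111" already present; 0 new (none)
  "10101111001" → prefix "101011110" already present; 2 new (0, 1)
  "011010" → prefix "011010" already present; 0 new (none)
Total nodes = 9 + 10 + 10 + 6 + 3 + 0 + 2 + 3 + 4 + 5 + 0 + 4 + 0 + 4 + 3 + 3 + 1 + 1 + 0 + 2 + 0 = 70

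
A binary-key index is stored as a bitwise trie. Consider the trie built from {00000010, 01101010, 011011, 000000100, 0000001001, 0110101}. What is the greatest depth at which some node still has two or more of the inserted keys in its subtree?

Look for the deepest trie node that still has at least two words in its subtree.
e.g. "000000100" and "0000001001" share the prefix "000000100" of length 9; no pair shares a longer one.
Longest shared-prefix length: 9

9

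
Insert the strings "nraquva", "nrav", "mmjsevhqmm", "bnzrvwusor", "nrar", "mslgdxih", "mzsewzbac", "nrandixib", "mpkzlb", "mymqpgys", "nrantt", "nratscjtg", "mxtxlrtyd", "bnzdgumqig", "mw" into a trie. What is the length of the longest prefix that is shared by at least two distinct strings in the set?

4

Look for the deepest trie node that still has at least two words in its subtree.
e.g. "nrandixib" and "nrantt" share the prefix "nran" of length 4; no pair shares a longer one.
Longest shared-prefix length: 4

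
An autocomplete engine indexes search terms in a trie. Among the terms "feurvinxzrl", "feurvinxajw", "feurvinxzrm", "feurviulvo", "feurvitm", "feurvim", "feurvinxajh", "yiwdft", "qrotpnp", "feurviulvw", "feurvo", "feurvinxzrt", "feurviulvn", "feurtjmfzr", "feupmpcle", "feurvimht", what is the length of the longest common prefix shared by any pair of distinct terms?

10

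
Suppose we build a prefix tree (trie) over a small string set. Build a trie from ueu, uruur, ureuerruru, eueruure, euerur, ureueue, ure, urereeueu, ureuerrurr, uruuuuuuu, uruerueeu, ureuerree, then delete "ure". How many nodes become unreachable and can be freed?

After clearing the end-marker at "ure", prune upward until reaching a node still needed by another word.
Every node on "ure" is still needed (e.g. by "ureuerruru"), so nothing is freed.
Nodes removed: 0

0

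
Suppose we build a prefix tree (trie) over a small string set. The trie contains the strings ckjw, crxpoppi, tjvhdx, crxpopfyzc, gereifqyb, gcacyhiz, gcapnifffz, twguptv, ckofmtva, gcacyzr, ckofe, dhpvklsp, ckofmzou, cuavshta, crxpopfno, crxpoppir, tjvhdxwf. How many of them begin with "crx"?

4

Traverse to the node for "crx", then collect every word in that subtree.
Matches: "crxpopfno", "crxpopfyzc", "crxpoppi", "crxpoppir"
Count: 4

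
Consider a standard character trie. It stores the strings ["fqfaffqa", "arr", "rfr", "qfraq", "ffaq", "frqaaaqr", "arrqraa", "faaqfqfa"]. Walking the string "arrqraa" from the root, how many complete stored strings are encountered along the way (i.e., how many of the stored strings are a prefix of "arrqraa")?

2

Check each prefix of "arrqraa" against the stored set — each match is an end-marker on the path.
Prefixes of the query that are stored words: "arr", "arrqraa"
Count: 2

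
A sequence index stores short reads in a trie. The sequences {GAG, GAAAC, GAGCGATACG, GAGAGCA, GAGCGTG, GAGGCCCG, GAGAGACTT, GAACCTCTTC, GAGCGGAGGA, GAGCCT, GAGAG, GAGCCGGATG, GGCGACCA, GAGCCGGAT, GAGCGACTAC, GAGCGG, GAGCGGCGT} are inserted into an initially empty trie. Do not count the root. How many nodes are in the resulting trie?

61

For each word, the new-node count is its length minus the longest prefix already in the trie:
  "GAG" → 3 new (G, A, G)
  "GAAAC" → prefix "GA" already present; 3 new (A, A, C)
  "GAGCGATACG" → prefix "GAG" already present; 7 new (C, G, A, T, A, C, G)
  "GAGAGCA" → prefix "GAG" already present; 4 new (A, G, C, A)
  "GAGCGTG" → prefix "GAGCG" already present; 2 new (T, G)
  "GAGGCCCG" → prefix "GAG" already present; 5 new (G, C, C, C, G)
  "GAGAGACTT" → prefix "GAGAG" already present; 4 new (A, C, T, T)
  "GAACCTCTTC" → prefix "GAA" already present; 7 new (C, C, T, C, T, T, C)
  "GAGCGGAGGA" → prefix "GAGCG" already present; 5 new (G, A, G, G, A)
  "GAGCCT" → prefix "GAGC" already present; 2 new (C, T)
  "GAGAG" → prefix "GAGAG" already present; 0 new (none)
  "GAGCCGGATG" → prefix "GAGCC" already present; 5 new (G, G, A, T, G)
  "GGCGACCA" → prefix "G" already present; 7 new (G, C, G, A, C, C, A)
  "GAGCCGGAT" → prefix "GAGCCGGAT" already present; 0 new (none)
  "GAGCGACTAC" → prefix "GAGCGA" already present; 4 new (C, T, A, C)
  "GAGCGG" → prefix "GAGCGG" already present; 0 new (none)
  "GAGCGGCGT" → prefix "GAGCGG" already present; 3 new (C, G, T)
Total nodes = 3 + 3 + 7 + 4 + 2 + 5 + 4 + 7 + 5 + 2 + 0 + 5 + 7 + 0 + 4 + 0 + 3 = 61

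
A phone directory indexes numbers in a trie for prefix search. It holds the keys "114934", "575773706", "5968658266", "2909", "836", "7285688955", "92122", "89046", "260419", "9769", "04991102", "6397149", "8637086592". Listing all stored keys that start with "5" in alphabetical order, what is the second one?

5968658266

DFS of the "5" subtree visits, in order: "575773706", "5968658266"
The 2nd is 5968658266.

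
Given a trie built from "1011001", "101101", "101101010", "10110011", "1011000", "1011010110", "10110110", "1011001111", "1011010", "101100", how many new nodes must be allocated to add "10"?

"10" is already a full path in the trie; only an end-marker is added.
No new nodes are needed: 0.

0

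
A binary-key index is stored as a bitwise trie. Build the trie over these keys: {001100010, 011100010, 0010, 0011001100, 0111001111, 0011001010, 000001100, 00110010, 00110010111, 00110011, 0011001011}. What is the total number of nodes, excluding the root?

38

Trie structure (* marks end of a word):
(root)
└─ 0
   ├─ 0
   │  ├─ 0
   │  │  └─ 0
   │  │     └─ 0
   │  │        └─ 1
   │  │           └─ 1
   │  │              └─ 0
   │  │                 └─ 0 *
   │  └─ 1
   │     ├─ 0 *
   │     └─ 1
   │        └─ 0
   │           └─ 0
   │              ├─ 0
   │              │  └─ 1
   │              │     └─ 0 *
   │              └─ 1
   │                 ├─ 0 *
   │                 │  └─ 1
   │                 │     ├─ 0 *
   │                 │     └─ 1 *
   │                 │        └─ 1 *
   │                 └─ 1 *
   │                    └─ 0
   │                       └─ 0 *
   └─ 1
      └─ 1
         └─ 1
            └─ 0
               └─ 0
                  ├─ 0
                  │  └─ 1
                  │     └─ 0 *
                  └─ 1
                     └─ 1
                        └─ 1
                           └─ 1 *
Counting every labelled node above: 38.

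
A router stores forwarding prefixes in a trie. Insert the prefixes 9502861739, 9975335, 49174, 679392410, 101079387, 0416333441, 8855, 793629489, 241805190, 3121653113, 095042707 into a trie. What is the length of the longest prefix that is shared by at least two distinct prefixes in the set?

1

The deepest shared node is where two words last agree before diverging.
"0416333441" and "095042707" agree on "0" (1 characters) before diverging; nothing deeper is shared.
Longest shared-prefix length: 1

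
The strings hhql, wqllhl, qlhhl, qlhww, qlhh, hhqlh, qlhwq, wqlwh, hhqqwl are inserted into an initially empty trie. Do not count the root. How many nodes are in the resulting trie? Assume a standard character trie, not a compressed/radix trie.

24

Trace insertions, counting only characters that open a new branch:
  "hhql" → 4 new (h, h, q, l)
  "wqllhl" → 6 new (w, q, l, l, h, l)
  "qlhhl" → 5 new (q, l, h, h, l)
  "qlhww" → prefix "qlh" already present; 2 new (w, w)
  "qlhh" → prefix "qlhh" already present; 0 new (none)
  "hhqlh" → prefix "hhql" already present; 1 new (h)
  "qlhwq" → prefix "qlhw" already present; 1 new (q)
  "wqlwh" → prefix "wql" already present; 2 new (w, h)
  "hhqqwl" → prefix "hhq" already present; 3 new (q, w, l)
Total nodes = 4 + 6 + 5 + 2 + 0 + 1 + 1 + 2 + 3 = 24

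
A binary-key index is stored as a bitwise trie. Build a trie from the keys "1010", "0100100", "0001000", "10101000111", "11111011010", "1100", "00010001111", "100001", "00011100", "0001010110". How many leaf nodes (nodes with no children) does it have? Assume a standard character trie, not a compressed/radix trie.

8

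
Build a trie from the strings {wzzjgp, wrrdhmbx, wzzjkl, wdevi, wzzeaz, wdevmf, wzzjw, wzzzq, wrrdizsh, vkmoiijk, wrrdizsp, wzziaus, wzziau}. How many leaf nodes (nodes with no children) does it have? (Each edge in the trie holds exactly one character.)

A leaf is a node with no children — equivalently, the end of a word that is not a proper prefix of any other stored word.
Those words: "vkmoiijk", "wdevi", "wdevmf", "wrrdhmbx", "wrrdizsh", "wrrdizsp", "wzzeaz", "wzziaus", "wzzjgp", "wzzjkl", "wzzjw", "wzzzq"
Leaf count: 12

12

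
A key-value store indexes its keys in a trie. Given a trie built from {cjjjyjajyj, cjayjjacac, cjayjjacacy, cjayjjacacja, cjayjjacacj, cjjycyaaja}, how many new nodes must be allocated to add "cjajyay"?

"cja" is already a path in the trie; the remaining "jyay" must be added.
New nodes needed: |"cjajyay"| − 3 = 7 − 3 = 4.

4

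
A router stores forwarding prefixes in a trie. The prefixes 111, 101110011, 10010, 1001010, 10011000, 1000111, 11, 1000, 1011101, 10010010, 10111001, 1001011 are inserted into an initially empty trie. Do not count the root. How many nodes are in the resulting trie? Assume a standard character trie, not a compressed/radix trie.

Trie structure (* marks end of a word):
(root)
└─ 1
   ├─ 0
   │  ├─ 0
   │  │  ├─ 0 *
   │  │  │  └─ 1
   │  │  │     └─ 1
   │  │  │        └─ 1 *
   │  │  └─ 1
   │  │     ├─ 0 *
   │  │     │  ├─ 0
   │  │     │  │  └─ 1
   │  │     │  │     └─ 0 *
   │  │     │  └─ 1
   │  │     │     ├─ 0 *
   │  │     │     └─ 1 *
   │  │     └─ 1
   │  │        └─ 0
   │  │           └─ 0
   │  │              └─ 0 *
   │  └─ 1
   │     └─ 1
   │        └─ 1
   │           └─ 0
   │              ├─ 0
   │              │  └─ 1 *
   │              │     └─ 1 *
   │              └─ 1 *
   └─ 1 *
      └─ 1 *
Counting every labelled node above: 29.

29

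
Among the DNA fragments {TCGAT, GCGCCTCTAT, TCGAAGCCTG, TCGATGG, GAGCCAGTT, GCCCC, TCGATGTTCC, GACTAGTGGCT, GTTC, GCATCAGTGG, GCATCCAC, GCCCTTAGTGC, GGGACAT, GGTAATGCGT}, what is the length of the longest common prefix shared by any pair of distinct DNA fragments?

6

The deepest shared node is where two words last agree before diverging.
"TCGATGG" and "TCGATGTTCC" agree on "TCGATG" (6 characters) before diverging; nothing deeper is shared.
Longest shared-prefix length: 6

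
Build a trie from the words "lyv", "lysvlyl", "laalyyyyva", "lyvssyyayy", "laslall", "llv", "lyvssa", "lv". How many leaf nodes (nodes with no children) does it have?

A leaf is a node with no children — equivalently, the end of a word that is not a proper prefix of any other stored word.
Those words: "laalyyyyva", "laslall", "llv", "lv", "lysvlyl", "lyvssa", "lyvssyyayy"
Leaf count: 7

7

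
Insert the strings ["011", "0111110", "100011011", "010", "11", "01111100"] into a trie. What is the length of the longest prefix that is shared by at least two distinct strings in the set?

7

Look for the deepest trie node that still has at least two words in its subtree.
e.g. "0111110" and "01111100" share the prefix "0111110" of length 7; no pair shares a longer one.
Longest shared-prefix length: 7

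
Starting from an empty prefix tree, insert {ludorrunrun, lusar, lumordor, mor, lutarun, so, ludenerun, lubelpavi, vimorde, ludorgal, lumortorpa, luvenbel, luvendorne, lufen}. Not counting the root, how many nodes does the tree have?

72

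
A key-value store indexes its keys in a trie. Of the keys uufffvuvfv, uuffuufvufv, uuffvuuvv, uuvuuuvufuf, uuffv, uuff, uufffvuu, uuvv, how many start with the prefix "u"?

Walk to "u"; the words in its subtree are exactly those with that prefix.
Words under "u": uuff, uufffvuu, uufffvuvfv, uuffuufvufv, uuffv, uuffvuuvv, uuvuuuvufuf, uuvv
Count: 8

8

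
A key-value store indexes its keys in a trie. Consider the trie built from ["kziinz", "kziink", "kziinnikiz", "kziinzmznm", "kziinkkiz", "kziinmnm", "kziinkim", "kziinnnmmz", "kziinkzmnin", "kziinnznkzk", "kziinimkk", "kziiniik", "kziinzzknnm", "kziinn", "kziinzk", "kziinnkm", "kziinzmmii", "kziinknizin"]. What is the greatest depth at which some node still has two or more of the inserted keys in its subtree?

The deepest shared node is where two words last agree before diverging.
"kziinzmmii" and "kziinzmznm" agree on "kziinzm" (7 characters) before diverging; nothing deeper is shared.
Longest shared-prefix length: 7

7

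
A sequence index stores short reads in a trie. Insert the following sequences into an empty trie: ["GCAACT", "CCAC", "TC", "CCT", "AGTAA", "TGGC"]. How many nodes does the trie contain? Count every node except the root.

Insert word by word; a character creates a node only if that edge doesn't already exist:
  "GCAACT" → 6 new (G, C, A, A, C, T)
  "CCAC" → 4 new (C, C, A, C)
  "TC" → 2 new (T, C)
  "CCT" → prefix "CC" already present; 1 new (T)
  "AGTAA" → 5 new (A, G, T, A, A)
  "TGGC" → prefix "T" already present; 3 new (G, G, C)
Total nodes = 6 + 4 + 2 + 1 + 5 + 3 = 21

21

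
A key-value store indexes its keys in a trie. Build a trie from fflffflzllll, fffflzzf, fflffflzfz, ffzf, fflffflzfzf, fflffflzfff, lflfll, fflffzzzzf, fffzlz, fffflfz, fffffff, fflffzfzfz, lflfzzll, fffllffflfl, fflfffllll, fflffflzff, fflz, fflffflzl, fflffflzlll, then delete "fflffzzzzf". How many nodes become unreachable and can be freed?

4

After clearing the end-marker at "fflffzzzzf", prune upward until reaching a node still needed by another word.
The suffix "zzzf" (4 nodes) is used only by "fflffzzzzf"; the node for "fflffz" still has the child "f", so pruning stops there.
Nodes removed: 4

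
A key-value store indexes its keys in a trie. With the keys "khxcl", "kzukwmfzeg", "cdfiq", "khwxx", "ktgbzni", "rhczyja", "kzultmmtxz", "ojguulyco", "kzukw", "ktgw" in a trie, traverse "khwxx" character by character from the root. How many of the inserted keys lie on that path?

Check each prefix of "khwxx" against the stored set — each match is an end-marker on the path.
Prefixes of the query that are stored words: "khwxx"
Count: 1

1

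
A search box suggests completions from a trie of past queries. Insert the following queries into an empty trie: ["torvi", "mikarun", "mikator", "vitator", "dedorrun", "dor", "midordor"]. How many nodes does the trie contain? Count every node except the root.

Trie structure (* marks end of a word):
(root)
├─ d
│  ├─ e
│  │  └─ d
│  │     └─ o
│  │        └─ r
│  │           └─ r
│  │              └─ u
│  │                 └─ n *
│  └─ o
│     └─ r *
├─ m
│  └─ i
│     ├─ d
│     │  └─ o
│     │     └─ r
│     │        └─ d
│     │           └─ o
│     │              └─ r *
│     └─ k
│        └─ a
│           ├─ r
│           │  └─ u
│           │     └─ n *
│           └─ t
│              └─ o
│                 └─ r *
├─ t
│  └─ o
│     └─ r
│        └─ v
│           └─ i *
└─ v
   └─ i
      └─ t
         └─ a
            └─ t
               └─ o
                  └─ r *
Counting every labelled node above: 38.

38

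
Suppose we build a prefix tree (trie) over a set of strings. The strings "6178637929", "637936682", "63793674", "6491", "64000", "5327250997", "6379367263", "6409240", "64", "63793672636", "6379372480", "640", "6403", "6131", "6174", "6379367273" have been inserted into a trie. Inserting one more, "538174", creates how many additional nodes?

4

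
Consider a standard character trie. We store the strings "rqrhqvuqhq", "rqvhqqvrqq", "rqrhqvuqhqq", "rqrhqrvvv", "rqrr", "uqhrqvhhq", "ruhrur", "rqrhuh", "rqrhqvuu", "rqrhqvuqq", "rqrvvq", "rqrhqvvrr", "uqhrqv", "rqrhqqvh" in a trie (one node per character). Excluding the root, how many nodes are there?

51

Trace insertions, counting only characters that open a new branch:
  "rqrhqvuqhq" → 10 new (r, q, r, h, q, v, u, q, h, q)
  "rqvhqqvrqq" → prefix "rq" already present; 8 new (v, h, q, q, v, r, q, q)
  "rqrhqvuqhqq" → prefix "rqrhqvuqhq" already present; 1 new (q)
  "rqrhqrvvv" → prefix "rqrhq" already present; 4 new (r, v, v, v)
  "rqrr" → prefix "rqr" already present; 1 new (r)
  "uqhrqvhhq" → 9 new (u, q, h, r, q, v, h, h, q)
  "ruhrur" → prefix "r" already present; 5 new (u, h, r, u, r)
  "rqrhuh" → prefix "rqrh" already present; 2 new (u, h)
  "rqrhqvuu" → prefix "rqrhqvu" already present; 1 new (u)
  "rqrhqvuqq" → prefix "rqrhqvuq" already present; 1 new (q)
  "rqrvvq" → prefix "rqr" already present; 3 new (v, v, q)
  "rqrhqvvrr" → prefix "rqrhqv" already present; 3 new (v, r, r)
  "uqhrqv" → prefix "uqhrqv" already present; 0 new (none)
  "rqrhqqvh" → prefix "rqrhq" already present; 3 new (q, v, h)
Total nodes = 10 + 8 + 1 + 4 + 1 + 9 + 5 + 2 + 1 + 1 + 3 + 3 + 0 + 3 = 51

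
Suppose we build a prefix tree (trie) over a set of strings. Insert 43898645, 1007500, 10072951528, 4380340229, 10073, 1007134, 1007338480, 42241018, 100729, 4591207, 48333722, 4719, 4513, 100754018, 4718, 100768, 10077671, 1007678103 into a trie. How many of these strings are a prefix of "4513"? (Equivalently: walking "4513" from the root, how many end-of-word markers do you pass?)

Walk "4513" from the root; an end-of-word marker is hit whenever a stored word is a prefix of "4513".
Prefixes of the query that are stored words: "4513"
Count: 1

1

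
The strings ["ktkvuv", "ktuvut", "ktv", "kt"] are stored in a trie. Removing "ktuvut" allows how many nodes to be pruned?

A node on "ktuvut"'s path can go only if nothing else ends at it or branches off below it.
The suffix "uvut" (4 nodes) is used only by "ktuvut"; the node for "kt" still has the child "k", so pruning stops there.
Nodes removed: 4

4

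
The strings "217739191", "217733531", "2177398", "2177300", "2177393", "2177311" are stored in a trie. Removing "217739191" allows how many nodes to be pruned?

3

A node on "217739191"'s path can go only if nothing else ends at it or branches off below it.
The suffix "191" (3 nodes) is used only by "217739191"; the node for "217739" still has the child "8", so pruning stops there.
Nodes removed: 3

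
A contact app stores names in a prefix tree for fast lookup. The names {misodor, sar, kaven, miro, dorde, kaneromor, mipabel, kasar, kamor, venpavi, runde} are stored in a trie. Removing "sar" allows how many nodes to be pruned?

Walk "sar" from the leaf back toward the root, removing each node that no remaining word uses.
No other word shares any prefix with "sar", so all 3 of its nodes go.
Nodes removed: 3

3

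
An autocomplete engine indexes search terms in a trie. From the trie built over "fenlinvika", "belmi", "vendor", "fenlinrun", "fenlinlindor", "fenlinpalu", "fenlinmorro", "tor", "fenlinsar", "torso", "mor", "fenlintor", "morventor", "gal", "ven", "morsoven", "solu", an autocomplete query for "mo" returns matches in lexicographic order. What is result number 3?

morventor

DFS of the "mo" subtree visits, in order: "mor", "morsoven", "morventor"
Position 3: morventor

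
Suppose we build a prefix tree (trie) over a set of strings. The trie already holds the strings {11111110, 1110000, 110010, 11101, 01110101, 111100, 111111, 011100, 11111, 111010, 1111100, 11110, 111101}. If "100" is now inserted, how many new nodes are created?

"1" is already a path in the trie; the remaining "00" must be added.
So 3 − 1 = 2 new nodes.

2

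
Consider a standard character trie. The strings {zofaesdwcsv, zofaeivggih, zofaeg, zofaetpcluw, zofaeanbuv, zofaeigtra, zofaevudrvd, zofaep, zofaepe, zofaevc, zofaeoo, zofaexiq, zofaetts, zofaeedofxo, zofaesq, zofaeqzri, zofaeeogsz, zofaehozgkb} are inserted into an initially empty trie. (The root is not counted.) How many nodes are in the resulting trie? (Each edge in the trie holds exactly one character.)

Trace insertions, counting only characters that open a new branch:
  "zofaesdwcsv" → 11 new (z, o, f, a, e, s, d, w, c, s, v)
  "zofaeivggih" → prefix "zofae" already present; 6 new (i, v, g, g, i, h)
  "zofaeg" → prefix "zofae" already present; 1 new (g)
  "zofaetpcluw" → prefix "zofae" already present; 6 new (t, p, c, l, u, w)
  "zofaeanbuv" → prefix "zofae" already present; 5 new (a, n, b, u, v)
  "zofaeigtra" → prefix "zofaei" already present; 4 new (g, t, r, a)
  "zofaevudrvd" → prefix "zofae" already present; 6 new (v, u, d, r, v, d)
  "zofaep" → prefix "zofae" already present; 1 new (p)
  "zofaepe" → prefix "zofaep" already present; 1 new (e)
  "zofaevc" → prefix "zofaev" already present; 1 new (c)
  "zofaeoo" → prefix "zofae" already present; 2 new (o, o)
  "zofaexiq" → prefix "zofae" already present; 3 new (x, i, q)
  "zofaetts" → prefix "zofaet" already present; 2 new (t, s)
  "zofaeedofxo" → prefix "zofae" already present; 6 new (e, d, o, f, x, o)
  "zofaesq" → prefix "zofaes" already present; 1 new (q)
  "zofaeqzri" → prefix "zofae" already present; 4 new (q, z, r, i)
  "zofaeeogsz" → prefix "zofaee" already present; 4 new (o, g, s, z)
  "zofaehozgkb" → prefix "zofae" already present; 6 new (h, o, z, g, k, b)
Total nodes = 11 + 6 + 1 + 6 + 5 + 4 + 6 + 1 + 1 + 1 + 2 + 3 + 2 + 6 + 1 + 4 + 4 + 6 = 70

70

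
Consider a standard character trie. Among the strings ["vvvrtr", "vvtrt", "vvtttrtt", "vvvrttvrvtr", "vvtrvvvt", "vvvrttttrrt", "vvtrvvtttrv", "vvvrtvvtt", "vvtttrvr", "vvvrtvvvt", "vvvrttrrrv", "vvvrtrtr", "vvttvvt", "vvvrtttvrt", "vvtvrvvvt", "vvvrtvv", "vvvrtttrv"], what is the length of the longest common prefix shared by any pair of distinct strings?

7

Equivalently: take the maximum, over all pairs, of their longest common prefix length.
"vvvrtttrv" and "vvvrttttrrt" agree on "vvvrttt" (7 characters) before diverging; nothing deeper is shared.
Longest shared-prefix length: 7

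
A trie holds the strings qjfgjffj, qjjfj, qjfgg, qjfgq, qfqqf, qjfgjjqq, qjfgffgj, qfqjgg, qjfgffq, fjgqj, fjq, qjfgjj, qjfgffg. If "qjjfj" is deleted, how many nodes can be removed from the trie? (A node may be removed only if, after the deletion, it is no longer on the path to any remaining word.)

3

Walk "qjjfj" from the leaf back toward the root, removing each node that no remaining word uses.
The suffix "jfj" (3 nodes) is used only by "qjjfj"; the node for "qj" still has the child "f", so pruning stops there.
Nodes removed: 3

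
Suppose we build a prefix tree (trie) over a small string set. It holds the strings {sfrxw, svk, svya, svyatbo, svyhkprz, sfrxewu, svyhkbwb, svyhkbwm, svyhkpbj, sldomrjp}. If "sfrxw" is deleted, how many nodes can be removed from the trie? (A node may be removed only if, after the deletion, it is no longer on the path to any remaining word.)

1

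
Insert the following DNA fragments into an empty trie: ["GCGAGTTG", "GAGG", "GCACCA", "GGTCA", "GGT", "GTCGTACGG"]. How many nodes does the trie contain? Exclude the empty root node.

Count nodes per top-level branch (shared prefixes stored once):
  'G'-branch (GAGG, GCACCA, GCGAGTTG, GGT, GGTCA, GTCGTACGG): 27 nodes
Sum: 27

27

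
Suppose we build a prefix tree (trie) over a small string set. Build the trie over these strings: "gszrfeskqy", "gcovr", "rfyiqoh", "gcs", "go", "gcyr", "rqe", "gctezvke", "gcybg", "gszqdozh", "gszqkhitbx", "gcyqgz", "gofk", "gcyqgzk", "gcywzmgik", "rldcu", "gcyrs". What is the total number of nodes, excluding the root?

63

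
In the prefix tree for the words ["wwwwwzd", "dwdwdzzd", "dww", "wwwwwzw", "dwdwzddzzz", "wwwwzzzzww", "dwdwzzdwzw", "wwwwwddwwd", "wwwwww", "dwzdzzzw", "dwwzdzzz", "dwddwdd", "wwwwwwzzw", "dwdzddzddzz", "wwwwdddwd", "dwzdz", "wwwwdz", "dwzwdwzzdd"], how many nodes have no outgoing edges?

15

Leaves are exactly the stored words that no other stored word extends.
Those words: "dwddwdd", "dwdwdzzd", "dwdwzddzzz", "dwdwzzdwzw", "dwdzddzddzz", "dwwzdzzz", "dwzdzzzw", "dwzwdwzzdd", "wwwwdddwd", "wwwwdz", "wwwwwddwwd", "wwwwwwzzw", "wwwwwzd", "wwwwwzw", "wwwwzzzzww"
Leaf count: 15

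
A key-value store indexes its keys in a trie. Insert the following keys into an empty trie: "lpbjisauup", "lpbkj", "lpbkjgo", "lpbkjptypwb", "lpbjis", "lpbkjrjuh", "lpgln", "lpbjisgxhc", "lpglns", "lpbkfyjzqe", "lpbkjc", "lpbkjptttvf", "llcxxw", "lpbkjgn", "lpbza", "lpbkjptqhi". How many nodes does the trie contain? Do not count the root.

Trace insertions, counting only characters that open a new branch:
  "lpbjisauup" → 10 new (l, p, b, j, i, s, a, u, u, p)
  "lpbkj" → prefix "lpb" already present; 2 new (k, j)
  "lpbkjgo" → prefix "lpbkj" already present; 2 new (g, o)
  "lpbkjptypwb" → prefix "lpbkj" already present; 6 new (p, t, y, p, w, b)
  "lpbjis" → prefix "lpbjis" already present; 0 new (none)
  "lpbkjrjuh" → prefix "lpbkj" already present; 4 new (r, j, u, h)
  "lpgln" → prefix "lp" already present; 3 new (g, l, n)
  "lpbjisgxhc" → prefix "lpbjis" already present; 4 new (g, x, h, c)
  "lpglns" → prefix "lpgln" already present; 1 new (s)
  "lpbkfyjzqe" → prefix "lpbk" already present; 6 new (f, y, j, z, q, e)
  "lpbkjc" → prefix "lpbkj" already present; 1 new (c)
  "lpbkjptttvf" → prefix "lpbkjpt" already present; 4 new (t, t, v, f)
  "llcxxw" → prefix "l" already present; 5 new (l, c, x, x, w)
  "lpbkjgn" → prefix "lpbkjg" already present; 1 new (n)
  "lpbza" → prefix "lpb" already present; 2 new (z, a)
  "lpbkjptqhi" → prefix "lpbkjpt" already present; 3 new (q, h, i)
Total nodes = 10 + 2 + 2 + 6 + 0 + 4 + 3 + 4 + 1 + 6 + 1 + 4 + 5 + 1 + 2 + 3 = 54

54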